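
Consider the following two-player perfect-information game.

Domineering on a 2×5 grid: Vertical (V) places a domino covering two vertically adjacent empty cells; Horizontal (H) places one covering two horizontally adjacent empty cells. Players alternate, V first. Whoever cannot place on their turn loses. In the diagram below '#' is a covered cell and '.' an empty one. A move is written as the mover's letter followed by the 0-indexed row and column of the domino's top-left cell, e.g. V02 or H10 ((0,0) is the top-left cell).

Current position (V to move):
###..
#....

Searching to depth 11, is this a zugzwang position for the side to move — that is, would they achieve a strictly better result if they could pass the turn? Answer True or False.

p1 V@[###../#....]: V03[####./#..#.]+1* V04[###.#/#...#]-1
p2 H@[####./#..#.]: H11[####./####.]-1*
p3 V@[####./####.]: V04[#####/#####]+1*
p4 H@[#####/#####] terminal -1; root [###../#....] d11
suppose V passes — search the same position with H to move:
pass> p1 H@[###../#....]: H03[#####/#....]+1* H11[###../###..]-1 H12[###../#.##.]-1 H13[###../#..##]+1
pass> p2 V@[#####/#....] terminal -1; root [###../#....] d11
for V: play +1, pass -1

zugzwang(###../#...., V) = False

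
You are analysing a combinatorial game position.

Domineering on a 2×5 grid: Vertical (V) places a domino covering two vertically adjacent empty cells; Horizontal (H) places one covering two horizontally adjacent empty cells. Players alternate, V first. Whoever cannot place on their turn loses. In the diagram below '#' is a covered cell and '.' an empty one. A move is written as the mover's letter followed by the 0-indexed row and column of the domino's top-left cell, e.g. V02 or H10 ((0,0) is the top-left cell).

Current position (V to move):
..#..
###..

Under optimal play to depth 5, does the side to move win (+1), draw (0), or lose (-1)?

value(..#../###.., V) = +1

ply 1, V at ..#../###.. | V03=+1→..##./####.*; V04=+1→..#.#/###.#
ply 2, H at ..##./####. | H00=-1→####./####.*
ply 3, V at ####./####. | V04=+1→#####/#####*
ply 4: #####/##### is terminal -1 (H); from ..#../###.. depth 5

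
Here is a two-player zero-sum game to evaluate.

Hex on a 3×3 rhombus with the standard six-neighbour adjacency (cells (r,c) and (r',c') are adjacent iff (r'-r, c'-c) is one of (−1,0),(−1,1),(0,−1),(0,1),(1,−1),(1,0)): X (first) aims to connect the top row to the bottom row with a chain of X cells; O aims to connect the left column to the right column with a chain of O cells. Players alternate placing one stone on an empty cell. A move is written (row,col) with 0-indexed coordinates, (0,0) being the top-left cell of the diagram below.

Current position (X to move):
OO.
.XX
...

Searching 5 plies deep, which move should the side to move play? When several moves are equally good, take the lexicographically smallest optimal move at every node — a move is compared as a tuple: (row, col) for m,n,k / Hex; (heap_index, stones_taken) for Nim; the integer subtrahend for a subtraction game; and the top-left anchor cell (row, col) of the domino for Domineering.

X's best at [OO./.XX/...]: (0,2)

ply 1, X at OO./.XX/... | (0,2)=+1→OOX/.XX/...*; (1,0)=-1→OO./XXX/...; (2,0)=-1→OO./.XX/X..; (2,1)=-1→OO./.XX/.X.; (2,2)=-1→OO./.XX/..X
ply 2, O at OOX/.XX/... | (1,0)=-1→OOX/OXX/...*; (2,0)=-1→OOX/.XX/O..; (2,1)=-1→OOX/.XX/.O.; (2,2)=-1→OOX/.XX/..O
ply 3, X at OOX/OXX/... | (2,0)=+1→OOX/OXX/X..*; (2,1)=+1→OOX/OXX/.X.; (2,2)=+1→OOX/OXX/..X
ply 4: OOX/OXX/X.. is terminal -1 (O); from OO./.XX/... depth 5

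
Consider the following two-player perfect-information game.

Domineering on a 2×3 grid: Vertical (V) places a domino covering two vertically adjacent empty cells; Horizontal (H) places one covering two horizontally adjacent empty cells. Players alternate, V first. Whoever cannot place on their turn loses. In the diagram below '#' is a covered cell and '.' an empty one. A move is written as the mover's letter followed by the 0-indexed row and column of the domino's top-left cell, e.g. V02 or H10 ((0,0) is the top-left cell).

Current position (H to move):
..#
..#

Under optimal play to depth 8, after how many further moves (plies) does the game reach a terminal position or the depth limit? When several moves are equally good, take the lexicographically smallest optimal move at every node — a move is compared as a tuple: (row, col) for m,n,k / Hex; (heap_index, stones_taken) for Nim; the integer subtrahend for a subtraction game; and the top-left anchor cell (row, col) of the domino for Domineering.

PV length from [..#/..#]: 1 ply

[..#/..#] H move#1: H00:+1/###/..#*, H10:+1/..#/###
[###/..#] end (terminal -1, V#2); searched ..#/..# to 8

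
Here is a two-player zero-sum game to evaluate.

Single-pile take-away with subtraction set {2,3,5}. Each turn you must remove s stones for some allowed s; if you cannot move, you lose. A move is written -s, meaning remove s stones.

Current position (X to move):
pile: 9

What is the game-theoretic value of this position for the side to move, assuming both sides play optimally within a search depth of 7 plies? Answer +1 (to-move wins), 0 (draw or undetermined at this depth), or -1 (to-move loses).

value(9, X) = +1

p1 X@[9]: -2[7]+1* -3[6]-1 -5[4]-1
p2 O@[7]: -2[5]-1* -3[4]-1 -5[2]-1
p3 X@[5]: -2[3]-1 -3[2]-1 -5[0]+1*
p4 O@[0] terminal -1; root [9] d7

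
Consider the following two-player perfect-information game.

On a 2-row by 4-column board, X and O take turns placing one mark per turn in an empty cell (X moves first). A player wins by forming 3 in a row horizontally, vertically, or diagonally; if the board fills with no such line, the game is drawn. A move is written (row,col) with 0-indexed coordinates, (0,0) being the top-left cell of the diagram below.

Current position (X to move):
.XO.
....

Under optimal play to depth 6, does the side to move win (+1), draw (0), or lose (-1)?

value(.XO./...., X) = 0

ply 1, X at .XO./.... | (0,0)=+0→XXO./....*; (0,3)=+0→.XOX/....; (1,0)=+0→.XO./X...; (1,1)=+0→.XO./.X..; (1,2)=+0→.XO./..X.; (1,3)=+0→.XO./...X
ply 2, O at XXO./.... | (0,3)=+0→XXOO/....*; (1,0)=+0→XXO./O...; (1,1)=+0→XXO./.O..; (1,2)=+0→XXO./..O.; (1,3)=+0→XXO./...O
ply 3, X at XXOO/.... | (1,0)=+0→XXOO/X...*; (1,1)=+0→XXOO/.X..; (1,2)=+0→XXOO/..X.; (1,3)=+0→XXOO/...X
ply 4, O at XXOO/X... | (1,1)=+0→XXOO/XO..*; (1,2)=+0→XXOO/X.O.; (1,3)=+0→XXOO/X..O
ply 5, X at XXOO/XO.. | (1,2)=+0→XXOO/XOX.*; (1,3)=+0→XXOO/XO.X
ply 6, O at XXOO/XOX. | (1,3)=+0→XXOO/XOXO*
ply 7: XXOO/XOXO is terminal +0 (X); from .XO./.... depth 6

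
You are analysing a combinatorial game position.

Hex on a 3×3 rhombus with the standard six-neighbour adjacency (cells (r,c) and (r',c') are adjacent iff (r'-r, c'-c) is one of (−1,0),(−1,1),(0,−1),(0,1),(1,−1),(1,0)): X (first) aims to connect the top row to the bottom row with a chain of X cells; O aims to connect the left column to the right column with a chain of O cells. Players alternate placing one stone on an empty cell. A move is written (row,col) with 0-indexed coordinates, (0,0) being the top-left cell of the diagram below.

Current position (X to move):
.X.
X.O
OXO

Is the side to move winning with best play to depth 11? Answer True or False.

X winning at [.X./X.O/OXO]: True

[.X./X.O/OXO] X move#1: (0,0):-1/XX./X.O/OXO, (0,2):-1/.XX/X.O/OXO, (1,1):+1/.X./XXO/OXO*
[.X./XXO/OXO] end (terminal -1, O#2); searched .X./X.O/OXO to 11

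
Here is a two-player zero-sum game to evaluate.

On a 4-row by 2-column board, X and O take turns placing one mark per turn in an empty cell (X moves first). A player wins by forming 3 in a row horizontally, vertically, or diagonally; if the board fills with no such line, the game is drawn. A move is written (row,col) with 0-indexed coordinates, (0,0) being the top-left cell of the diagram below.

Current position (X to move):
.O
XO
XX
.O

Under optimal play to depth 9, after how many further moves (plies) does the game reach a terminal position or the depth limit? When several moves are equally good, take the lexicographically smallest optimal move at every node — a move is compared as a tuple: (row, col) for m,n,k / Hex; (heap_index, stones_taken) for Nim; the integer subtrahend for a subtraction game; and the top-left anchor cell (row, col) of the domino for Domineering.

ply 1, X at .O/XO/XX/.O | (0,0)=+1→XO/XO/XX/.O*; (3,0)=+1→.O/XO/XX/XO
ply 2: XO/XO/XX/.O is terminal -1 (O); from .O/XO/XX/.O depth 9

PV length from [.O/XO/XX/.O]: 1 ply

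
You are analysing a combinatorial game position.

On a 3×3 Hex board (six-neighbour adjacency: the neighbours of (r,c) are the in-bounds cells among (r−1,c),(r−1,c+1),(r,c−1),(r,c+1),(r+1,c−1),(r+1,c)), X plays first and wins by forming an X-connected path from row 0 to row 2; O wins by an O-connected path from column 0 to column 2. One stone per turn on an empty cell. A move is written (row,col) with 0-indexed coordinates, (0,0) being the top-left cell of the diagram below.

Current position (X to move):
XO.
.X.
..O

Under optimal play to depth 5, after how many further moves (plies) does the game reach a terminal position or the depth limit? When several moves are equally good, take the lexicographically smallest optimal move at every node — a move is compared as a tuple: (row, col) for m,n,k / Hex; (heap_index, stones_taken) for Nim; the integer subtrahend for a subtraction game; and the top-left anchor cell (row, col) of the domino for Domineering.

[XO./.X./..O] X move#1: (0,2):+1/XOX/.X./..O*, (1,0):+1/XO./XX./..O, (1,2):+1/XO./.XX/..O, (2,0):+1/XO./.X./X.O, (2,1):+1/XO./.X./.XO
[XOX/.X./..O] O move#2: (1,0):-1/XOX/OX./..O*, (1,2):-1/XOX/.XO/..O, (2,0):-1/XOX/.X./O.O, (2,1):-1/XOX/.X./.OO
[XOX/OX./..O] X move#3: (1,2):+1/XOX/OXX/..O*, (2,0):+1/XOX/OX./X.O, (2,1):+1/XOX/OX./.XO
[XOX/OXX/..O] O move#4: (2,0):-1/XOX/OXX/O.O*, (2,1):-1/XOX/OXX/.OO
[XOX/OXX/O.O] X move#5: (2,1):+1/XOX/OXX/OXO*
[XOX/OXX/OXO] end (terminal -1, O#6); searched XO./.X./..O to 5

PV length from [XO./.X./..O]: 5 plies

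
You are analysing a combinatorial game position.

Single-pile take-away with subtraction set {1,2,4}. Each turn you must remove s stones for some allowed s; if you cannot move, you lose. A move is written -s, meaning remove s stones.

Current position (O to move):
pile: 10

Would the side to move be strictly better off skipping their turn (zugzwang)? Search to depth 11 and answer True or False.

p1 O@[10]: -1[9]+1* -2[8]-1 -4[6]+1
p2 X@[9]: -1[8]-1* -2[7]-1 -4[5]-1
p3 O@[8]: -1[7]-1 -2[6]+1* -4[4]-1
p4 X@[6]: -1[5]-1* -2[4]-1 -4[2]-1
p5 O@[5]: -1[4]-1 -2[3]+1* -4[1]-1
p6 X@[3]: -1[2]-1* -2[1]-1
p7 O@[2]: -1[1]-1 -2[0]+1*
p8 X@[0] terminal -1; root [10] d11
suppose O passes — search the same position with X to move:
pass> p1 X@[10]: -1[9]+1* -2[8]-1 -4[6]+1
pass> p2 O@[9]: -1[8]-1* -2[7]-1 -4[5]-1
pass> p3 X@[8]: -1[7]-1 -2[6]+1* -4[4]-1
pass> p4 O@[6]: -1[5]-1* -2[4]-1 -4[2]-1
pass> p5 X@[5]: -1[4]-1 -2[3]+1* -4[1]-1
pass> p6 O@[3]: -1[2]-1* -2[1]-1
pass> p7 X@[2]: -1[1]-1 -2[0]+1*
pass> p8 O@[0] terminal -1; root [10] d11
for O: play +1, pass -1

zugzwang(10, O) = False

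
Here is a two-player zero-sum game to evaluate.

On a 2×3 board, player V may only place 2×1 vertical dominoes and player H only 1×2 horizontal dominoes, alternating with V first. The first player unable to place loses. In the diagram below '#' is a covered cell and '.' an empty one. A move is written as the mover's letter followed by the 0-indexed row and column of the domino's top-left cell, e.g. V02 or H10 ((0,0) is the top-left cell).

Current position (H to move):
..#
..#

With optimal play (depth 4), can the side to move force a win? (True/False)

ply 1, H at ..#/..# | H00=+1→###/..#*; H10=+1→..#/###
ply 2: ###/..# is terminal -1 (V); from ..#/..# depth 4

H winning at [..#/..#]: True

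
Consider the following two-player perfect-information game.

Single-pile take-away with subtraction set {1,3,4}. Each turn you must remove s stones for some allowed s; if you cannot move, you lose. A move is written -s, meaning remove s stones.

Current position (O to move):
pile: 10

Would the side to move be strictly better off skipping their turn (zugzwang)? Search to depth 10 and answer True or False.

zugzwang(10, O) = False

ply 1, O at 10 | -1=+1→9*; -3=+1→7; -4=-1→6
ply 2, X at 9 | -1=-1→8*; -3=-1→6; -4=-1→5
ply 3, O at 8 | -1=+1→7*; -3=-1→5; -4=-1→4
ply 4, X at 7 | -1=-1→6*; -3=-1→4; -4=-1→3
ply 5, O at 6 | -1=-1→5; -3=-1→3; -4=+1→2*
ply 6, X at 2 | -1=-1→1*
ply 7, O at 1 | -1=+1→0*
ply 8: 0 is terminal -1 (X); from 10 depth 10
if O skipped the turn, X would face:
~ ply 1, X at 10 | -1=+1→9*; -3=+1→7; -4=-1→6
~ ply 2, O at 9 | -1=-1→8*; -3=-1→6; -4=-1→5
~ ply 3, X at 8 | -1=+1→7*; -3=-1→5; -4=-1→4
~ ply 4, O at 7 | -1=-1→6*; -3=-1→4; -4=-1→3
~ ply 5, X at 6 | -1=-1→5; -3=-1→3; -4=+1→2*
~ ply 6, O at 2 | -1=-1→1*
~ ply 7, X at 1 | -1=+1→0*
~ ply 8: 0 is terminal -1 (O); from 10 depth 10
compare (O): move=+1 vs pass=-1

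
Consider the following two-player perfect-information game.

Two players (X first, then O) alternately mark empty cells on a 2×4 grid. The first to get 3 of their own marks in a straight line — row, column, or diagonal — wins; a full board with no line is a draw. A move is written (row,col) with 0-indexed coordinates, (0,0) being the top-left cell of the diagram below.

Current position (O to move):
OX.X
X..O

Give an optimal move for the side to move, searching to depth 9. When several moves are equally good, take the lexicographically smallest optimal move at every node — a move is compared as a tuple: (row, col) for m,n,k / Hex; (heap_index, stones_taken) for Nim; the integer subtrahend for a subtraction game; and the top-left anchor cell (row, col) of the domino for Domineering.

p1 O@[OX.X/X..O]: (0,2)[OXOX/X..O]+0* (1,1)[OX.X/XO.O]-1 (1,2)[OX.X/X.OO]-1
p2 X@[OXOX/X..O]: (1,1)[OXOX/XX.O]+0* (1,2)[OXOX/X.XO]+0
p3 O@[OXOX/XX.O]: (1,2)[OXOX/XXOO]+0*
p4 X@[OXOX/XXOO] terminal +0; root [OX.X/X..O] d9

O's best at [OX.X/X..O]: (0,2)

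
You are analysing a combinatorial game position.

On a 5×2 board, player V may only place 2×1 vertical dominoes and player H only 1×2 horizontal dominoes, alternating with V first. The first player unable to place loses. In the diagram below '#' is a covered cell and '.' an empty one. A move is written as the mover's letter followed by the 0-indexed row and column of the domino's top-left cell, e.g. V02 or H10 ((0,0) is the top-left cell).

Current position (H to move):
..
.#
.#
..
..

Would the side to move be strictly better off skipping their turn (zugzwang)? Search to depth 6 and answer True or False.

[../.#/.#/../..] H move#1: H00:-1/##/.#/.#/../.., H30:+1/../.#/.#/##/..*, H40:+1/../.#/.#/../##
[../.#/.#/##/..] V move#2: V00:-1/#./##/.#/##/..*, V10:-1/../##/##/##/..
[#./##/.#/##/..] H move#3: H40:+1/#./##/.#/##/##*
[#./##/.#/##/##] end (terminal -1, V#4); searched ../.#/.#/../.. to 6
pass branch (V moves first from the same position):
  | [../.#/.#/../..] V move#1: V00:-1/#./##/.#/../.., V10:-1/../##/##/../.., V20:+1/../.#/##/#./..*, V30:+1/../.#/.#/#./#., V31:+1/../.#/.#/.#/.#
  | [../.#/##/#./..] H move#2: H00:-1/##/.#/##/#./..*, H40:-1/../.#/##/#./##
  | [##/.#/##/#./..] V move#3: V31:+1/##/.#/##/##/.#*
  | [##/.#/##/##/.#] end (terminal -1, H#4); searched ../.#/.#/../.. to 6
H moving scores +1; H passing scores -1

zugzwang(../.#/.#/../.., H) = False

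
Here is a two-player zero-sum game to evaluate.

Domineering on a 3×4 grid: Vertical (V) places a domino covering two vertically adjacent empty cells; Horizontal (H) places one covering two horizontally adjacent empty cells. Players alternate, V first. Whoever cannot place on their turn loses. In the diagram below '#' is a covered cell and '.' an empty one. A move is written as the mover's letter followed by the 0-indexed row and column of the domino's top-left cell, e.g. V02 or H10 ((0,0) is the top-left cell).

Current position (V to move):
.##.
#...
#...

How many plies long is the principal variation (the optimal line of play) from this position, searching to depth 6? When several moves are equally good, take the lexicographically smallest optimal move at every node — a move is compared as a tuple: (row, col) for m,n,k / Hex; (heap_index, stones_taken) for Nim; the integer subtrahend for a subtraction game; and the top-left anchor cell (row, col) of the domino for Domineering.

PV length from [.##./#.../#...]: 1 ply

p1 V@[.##./#.../#...]: V03[.###/#..#/#...]-1 V11[.##./##../##..]-1 V12[.##./#.#./#.#.]+1* V13[.##./#..#/#..#]-1
p2 H@[.##./#.#./#.#.] terminal -1; root [.##./#.../#...] d6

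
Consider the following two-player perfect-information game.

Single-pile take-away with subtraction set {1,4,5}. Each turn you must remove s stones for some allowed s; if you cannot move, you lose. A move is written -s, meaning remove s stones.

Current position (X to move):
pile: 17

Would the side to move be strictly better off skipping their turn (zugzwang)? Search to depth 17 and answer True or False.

p1 X@[17]: -1[16]+1* -4[13]-1 -5[12]-1
p2 O@[16]: -1[15]-1* -4[12]-1 -5[11]-1
p3 X@[15]: -1[14]-1 -4[11]-1 -5[10]+1*
p4 O@[10]: -1[9]-1* -4[6]-1 -5[5]-1
p5 X@[9]: -1[8]+1* -4[5]-1 -5[4]-1
p6 O@[8]: -1[7]-1* -4[4]-1 -5[3]-1
p7 X@[7]: -1[6]-1 -4[3]-1 -5[2]+1*
p8 O@[2]: -1[1]-1*
p9 X@[1]: -1[0]+1*
p10 O@[0] terminal -1; root [17] d17
pass branch (O moves first from the same position):
  | p1 O@[17]: -1[16]+1* -4[13]-1 -5[12]-1
  | p2 X@[16]: -1[15]-1* -4[12]-1 -5[11]-1
  | p3 O@[15]: -1[14]-1 -4[11]-1 -5[10]+1*
  | p4 X@[10]: -1[9]-1* -4[6]-1 -5[5]-1
  | p5 O@[9]: -1[8]+1* -4[5]-1 -5[4]-1
  | p6 X@[8]: -1[7]-1* -4[4]-1 -5[3]-1
  | p7 O@[7]: -1[6]-1 -4[3]-1 -5[2]+1*
  | p8 X@[2]: -1[1]-1*
  | p9 O@[1]: -1[0]+1*
  | p10 X@[0] terminal -1; root [17] d17
X moving scores +1; X passing scores -1

zugzwang(17, X) = False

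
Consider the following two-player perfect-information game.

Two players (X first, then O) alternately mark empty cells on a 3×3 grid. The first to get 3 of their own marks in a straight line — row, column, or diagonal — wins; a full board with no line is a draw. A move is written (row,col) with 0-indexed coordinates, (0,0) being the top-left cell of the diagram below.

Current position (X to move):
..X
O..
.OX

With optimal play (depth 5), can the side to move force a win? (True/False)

ply 1, X at ..X/O../.OX | (0,0)=+1→X.X/O../.OX*; (0,1)=+1→.XX/O../.OX; (1,1)=+1→..X/OX./.OX; (1,2)=+1→..X/O.X/.OX; (2,0)=+1→..X/O../XOX
ply 2, O at X.X/O../.OX | (0,1)=-1→XOX/O../.OX*; (1,1)=-1→X.X/OO./.OX; (1,2)=-1→X.X/O.O/.OX; (2,0)=-1→X.X/O../OOX
ply 3, X at XOX/O../.OX | (1,1)=+1→XOX/OX./.OX*; (1,2)=+1→XOX/O.X/.OX; (2,0)=-1→XOX/O../XOX
ply 4: XOX/OX./.OX is terminal -1 (O); from ..X/O../.OX depth 5

X winning at [..X/O../.OX]: True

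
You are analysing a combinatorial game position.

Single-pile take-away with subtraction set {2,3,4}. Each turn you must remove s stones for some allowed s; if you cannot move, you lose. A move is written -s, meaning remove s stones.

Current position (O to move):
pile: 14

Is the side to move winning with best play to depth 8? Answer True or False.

O winning at [14]: True

ply 1, O at 14 | -2=+1→12*; -3=-1→11; -4=-1→10
ply 2, X at 12 | -2=-1→10*; -3=-1→9; -4=-1→8
ply 3, O at 10 | -2=-1→8; -3=+1→7*; -4=+1→6
ply 4, X at 7 | -2=-1→5*; -3=-1→4; -4=-1→3
ply 5, O at 5 | -2=-1→3; -3=-1→2; -4=+1→1*
ply 6: 1 is terminal -1 (X); from 14 depth 8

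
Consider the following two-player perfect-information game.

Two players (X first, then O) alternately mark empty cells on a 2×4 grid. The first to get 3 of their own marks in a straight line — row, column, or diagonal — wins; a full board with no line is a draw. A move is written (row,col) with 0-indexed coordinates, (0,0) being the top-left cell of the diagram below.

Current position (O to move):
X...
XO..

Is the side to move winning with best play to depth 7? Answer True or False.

O winning at [X.../XO..]: False

[X.../XO..] O move#1: (0,1):+0/XO../XO..*, (0,2):+0/X.O./XO.., (0,3):+0/X..O/XO.., (1,2):+0/X.../XOO., (1,3):+0/X.../XO.O
[XO../XO..] X move#2: (0,2):+0/XOX./XO..*, (0,3):+0/XO.X/XO.., (1,2):+0/XO../XOX., (1,3):+0/XO../XO.X
[XOX./XO..] O move#3: (0,3):+0/XOXO/XO..*, (1,2):+0/XOX./XOO., (1,3):+0/XOX./XO.O
[XOXO/XO..] X move#4: (1,2):+0/XOXO/XOX.*, (1,3):+0/XOXO/XO.X
[XOXO/XOX.] O move#5: (1,3):+0/XOXO/XOXO*
[XOXO/XOXO] end (terminal +0, X#6); searched X.../XO.. to 7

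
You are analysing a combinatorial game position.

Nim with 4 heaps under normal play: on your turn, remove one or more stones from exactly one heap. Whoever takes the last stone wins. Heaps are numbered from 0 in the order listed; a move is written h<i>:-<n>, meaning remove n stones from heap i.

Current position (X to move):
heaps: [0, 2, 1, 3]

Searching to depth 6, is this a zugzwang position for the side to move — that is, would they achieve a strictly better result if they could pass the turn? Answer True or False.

p1 X@[(0,2,1,3)]: h1:-1[(0,1,1,3)]-1* h1:-2[(0,0,1,3)]-1 h2:-1[(0,2,0,3)]-1 h3:-1[(0,2,1,2)]-1 h3:-2[(0,2,1,1)]-1 h3:-3[(0,2,1,0)]-1
p2 O@[(0,1,1,3)]: h1:-1[(0,0,1,3)]-1 h2:-1[(0,1,0,3)]-1 h3:-1[(0,1,1,2)]-1 h3:-2[(0,1,1,1)]-1 h3:-3[(0,1,1,0)]+1*
p3 X@[(0,1,1,0)]: h1:-1[(0,0,1,0)]-1* h2:-1[(0,1,0,0)]-1
p4 O@[(0,0,1,0)]: h2:-1[(0,0,0,0)]+1*
p5 X@[(0,0,0,0)] terminal -1; root [(0,2,1,3)] d6
if X skipped the turn, O would face:
~ p1 O@[(0,2,1,3)]: h1:-1[(0,1,1,3)]-1* h1:-2[(0,0,1,3)]-1 h2:-1[(0,2,0,3)]-1 h3:-1[(0,2,1,2)]-1 h3:-2[(0,2,1,1)]-1 h3:-3[(0,2,1,0)]-1
~ p2 X@[(0,1,1,3)]: h1:-1[(0,0,1,3)]-1 h2:-1[(0,1,0,3)]-1 h3:-1[(0,1,1,2)]-1 h3:-2[(0,1,1,1)]-1 h3:-3[(0,1,1,0)]+1*
~ p3 O@[(0,1,1,0)]: h1:-1[(0,0,1,0)]-1* h2:-1[(0,1,0,0)]-1
~ p4 X@[(0,0,1,0)]: h2:-1[(0,0,0,0)]+1*
~ p5 O@[(0,0,0,0)] terminal -1; root [(0,2,1,3)] d6
compare (X): move=-1 vs pass=+1

zugzwang((0,2,1,3), X) = True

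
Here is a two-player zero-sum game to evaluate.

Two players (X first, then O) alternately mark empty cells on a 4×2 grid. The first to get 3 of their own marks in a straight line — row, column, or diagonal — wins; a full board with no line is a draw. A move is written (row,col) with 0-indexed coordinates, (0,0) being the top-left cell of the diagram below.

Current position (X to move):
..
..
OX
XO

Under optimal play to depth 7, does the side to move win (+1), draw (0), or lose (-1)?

p1 X@[../../OX/XO]: (0,0)[X./../OX/XO]+0* (0,1)[.X/../OX/XO]+0 (1,0)[../X./OX/XO]+0 (1,1)[../.X/OX/XO]+0
p2 O@[X./../OX/XO]: (0,1)[XO/../OX/XO]+0* (1,0)[X./O./OX/XO]+0 (1,1)[X./.O/OX/XO]+0
p3 X@[XO/../OX/XO]: (1,0)[XO/X./OX/XO]+0* (1,1)[XO/.X/OX/XO]+0
p4 O@[XO/X./OX/XO]: (1,1)[XO/XO/OX/XO]+0*
p5 X@[XO/XO/OX/XO] terminal +0; root [../../OX/XO] d7

value(../../OX/XO, X) = 0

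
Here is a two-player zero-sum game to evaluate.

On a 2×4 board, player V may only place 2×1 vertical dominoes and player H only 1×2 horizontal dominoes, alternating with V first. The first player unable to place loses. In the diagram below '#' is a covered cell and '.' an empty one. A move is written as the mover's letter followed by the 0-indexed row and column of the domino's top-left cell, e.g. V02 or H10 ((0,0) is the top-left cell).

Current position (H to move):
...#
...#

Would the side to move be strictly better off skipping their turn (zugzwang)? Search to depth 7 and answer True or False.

[...#/...#] H move#1: H00:+1/##.#/...#*, H01:+1/.###/...#, H10:+1/...#/##.#, H11:+1/...#/.###
[##.#/...#] V move#2: V02:-1/####/..##*
[####/..##] H move#3: H10:+1/####/####*
[####/####] end (terminal -1, V#4); searched ...#/...# to 7
if H skipped the turn, V would face:
~ [...#/...#] V move#1: V00:-1/#..#/#..#, V01:+1/.#.#/.#.#*, V02:-1/..##/..##
~ [.#.#/.#.#] end (terminal -1, H#2); searched ...#/...# to 7
compare (H): move=+1 vs pass=-1

zugzwang(...#/...#, H) = False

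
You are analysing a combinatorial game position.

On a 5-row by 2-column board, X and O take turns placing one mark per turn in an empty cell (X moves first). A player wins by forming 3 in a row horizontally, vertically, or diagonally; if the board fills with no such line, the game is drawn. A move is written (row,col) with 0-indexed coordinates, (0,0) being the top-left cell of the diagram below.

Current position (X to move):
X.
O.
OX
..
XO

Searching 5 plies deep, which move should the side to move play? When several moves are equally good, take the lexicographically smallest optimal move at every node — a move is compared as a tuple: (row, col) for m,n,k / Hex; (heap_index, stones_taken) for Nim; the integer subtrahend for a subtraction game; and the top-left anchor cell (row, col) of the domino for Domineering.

X's best at [X./O./OX/../XO]: (3,0)

ply 1, X at X./O./OX/../XO | (0,1)=-1→XX/O./OX/../XO; (1,1)=-1→X./OX/OX/../XO; (3,0)=+0→X./O./OX/X./XO*; (3,1)=-1→X./O./OX/.X/XO
ply 2, O at X./O./OX/X./XO | (0,1)=+0→XO/O./OX/X./XO*; (1,1)=+0→X./OO/OX/X./XO; (3,1)=+0→X./O./OX/XO/XO
ply 3, X at XO/O./OX/X./XO | (1,1)=+0→XO/OX/OX/X./XO*; (3,1)=+0→XO/O./OX/XX/XO
ply 4, O at XO/OX/OX/X./XO | (3,1)=+0→XO/OX/OX/XO/XO*
ply 5: XO/OX/OX/XO/XO is terminal +0 (X); from X./O./OX/../XO depth 5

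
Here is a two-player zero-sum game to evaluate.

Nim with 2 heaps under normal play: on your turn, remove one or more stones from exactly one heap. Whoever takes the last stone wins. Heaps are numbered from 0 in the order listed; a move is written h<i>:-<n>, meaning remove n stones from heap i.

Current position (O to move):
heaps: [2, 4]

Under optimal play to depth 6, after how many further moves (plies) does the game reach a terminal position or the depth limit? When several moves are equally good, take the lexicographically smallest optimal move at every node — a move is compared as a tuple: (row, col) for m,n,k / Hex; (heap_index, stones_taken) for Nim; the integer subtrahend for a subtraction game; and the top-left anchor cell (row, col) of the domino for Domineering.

[(2,4)] O move#1: h0:-1:-1/(1,4), h0:-2:-1/(0,4), h1:-1:-1/(2,3), h1:-2:+1/(2,2)*, h1:-3:-1/(2,1), h1:-4:-1/(2,0)
[(2,2)] X move#2: h0:-1:-1/(1,2)*, h0:-2:-1/(0,2), h1:-1:-1/(2,1), h1:-2:-1/(2,0)
[(1,2)] O move#3: h0:-1:-1/(0,2), h1:-1:+1/(1,1)*, h1:-2:-1/(1,0)
[(1,1)] X move#4: h0:-1:-1/(0,1)*, h1:-1:-1/(1,0)
[(0,1)] O move#5: h1:-1:+1/(0,0)*
[(0,0)] end (terminal -1, X#6); searched (2,4) to 6

PV length from [(2,4)]: 5 plies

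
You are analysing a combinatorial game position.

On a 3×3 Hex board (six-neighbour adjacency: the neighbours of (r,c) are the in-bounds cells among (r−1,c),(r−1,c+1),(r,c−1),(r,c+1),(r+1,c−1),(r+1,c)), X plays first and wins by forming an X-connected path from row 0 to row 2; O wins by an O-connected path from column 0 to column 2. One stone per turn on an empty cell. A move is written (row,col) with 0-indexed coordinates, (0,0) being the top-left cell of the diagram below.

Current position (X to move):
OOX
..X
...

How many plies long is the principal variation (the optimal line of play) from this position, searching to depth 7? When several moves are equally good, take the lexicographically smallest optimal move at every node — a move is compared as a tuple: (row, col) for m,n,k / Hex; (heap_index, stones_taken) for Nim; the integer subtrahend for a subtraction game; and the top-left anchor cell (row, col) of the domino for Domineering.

[OOX/..X/...] X move#1: (1,0):+1/OOX/X.X/...*, (1,1):+1/OOX/.XX/..., (2,0):+1/OOX/..X/X.., (2,1):+1/OOX/..X/.X., (2,2):+1/OOX/..X/..X
[OOX/X.X/...] O move#2: (1,1):-1/OOX/XOX/...*, (2,0):-1/OOX/X.X/O.., (2,1):-1/OOX/X.X/.O., (2,2):-1/OOX/X.X/..O
[OOX/XOX/...] X move#3: (2,0):+1/OOX/XOX/X..*, (2,1):+1/OOX/XOX/.X., (2,2):+1/OOX/XOX/..X
[OOX/XOX/X..] O move#4: (2,1):-1/OOX/XOX/XO.*, (2,2):-1/OOX/XOX/X.O
[OOX/XOX/XO.] X move#5: (2,2):+1/OOX/XOX/XOX*
[OOX/XOX/XOX] end (terminal -1, O#6); searched OOX/..X/... to 7

PV length from [OOX/..X/...]: 5 plies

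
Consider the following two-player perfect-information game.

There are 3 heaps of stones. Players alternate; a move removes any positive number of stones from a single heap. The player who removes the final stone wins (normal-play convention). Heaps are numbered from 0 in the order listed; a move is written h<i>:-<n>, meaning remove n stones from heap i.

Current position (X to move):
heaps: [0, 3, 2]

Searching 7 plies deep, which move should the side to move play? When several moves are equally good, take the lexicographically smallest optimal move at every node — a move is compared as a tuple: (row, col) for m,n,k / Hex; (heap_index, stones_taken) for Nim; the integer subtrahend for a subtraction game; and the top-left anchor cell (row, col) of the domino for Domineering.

[(0,3,2)] X move#1: h1:-1:+1/(0,2,2)*, h1:-2:-1/(0,1,2), h1:-3:-1/(0,0,2), h2:-1:-1/(0,3,1), h2:-2:-1/(0,3,0)
[(0,2,2)] O move#2: h1:-1:-1/(0,1,2)*, h1:-2:-1/(0,0,2), h2:-1:-1/(0,2,1), h2:-2:-1/(0,2,0)
[(0,1,2)] X move#3: h1:-1:-1/(0,0,2), h2:-1:+1/(0,1,1)*, h2:-2:-1/(0,1,0)
[(0,1,1)] O move#4: h1:-1:-1/(0,0,1)*, h2:-1:-1/(0,1,0)
[(0,0,1)] X move#5: h2:-1:+1/(0,0,0)*
[(0,0,0)] end (terminal -1, O#6); searched (0,3,2) to 7

X's best at [(0,3,2)]: h1:-1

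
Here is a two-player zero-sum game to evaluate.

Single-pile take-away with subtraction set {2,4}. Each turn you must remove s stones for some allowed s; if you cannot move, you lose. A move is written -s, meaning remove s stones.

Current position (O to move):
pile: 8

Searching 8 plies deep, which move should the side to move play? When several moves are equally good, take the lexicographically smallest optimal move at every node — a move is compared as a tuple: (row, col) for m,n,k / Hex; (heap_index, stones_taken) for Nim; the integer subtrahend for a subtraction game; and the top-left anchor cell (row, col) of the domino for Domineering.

ply 1, O at 8 | -2=+1→6*; -4=-1→4
ply 2, X at 6 | -2=-1→4*; -4=-1→2
ply 3, O at 4 | -2=-1→2; -4=+1→0*
ply 4: 0 is terminal -1 (X); from 8 depth 8

O's best at [8]: -2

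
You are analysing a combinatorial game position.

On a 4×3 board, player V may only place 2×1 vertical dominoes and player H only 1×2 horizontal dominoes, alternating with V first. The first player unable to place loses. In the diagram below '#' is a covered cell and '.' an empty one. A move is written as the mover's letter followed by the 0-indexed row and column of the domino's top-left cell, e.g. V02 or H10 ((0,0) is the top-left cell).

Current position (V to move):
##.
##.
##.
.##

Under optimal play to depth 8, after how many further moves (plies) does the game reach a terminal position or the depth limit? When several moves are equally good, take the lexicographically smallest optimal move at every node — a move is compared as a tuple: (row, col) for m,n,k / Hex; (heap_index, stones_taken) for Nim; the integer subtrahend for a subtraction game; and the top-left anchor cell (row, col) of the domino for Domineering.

PV length from [##./##./##./.##]: 1 ply

ply 1, V at ##./##./##./.## | V02=+1→###/###/##./.##*; V12=+1→##./###/###/.##
ply 2: ###/###/##./.## is terminal -1 (H); from ##./##./##./.## depth 8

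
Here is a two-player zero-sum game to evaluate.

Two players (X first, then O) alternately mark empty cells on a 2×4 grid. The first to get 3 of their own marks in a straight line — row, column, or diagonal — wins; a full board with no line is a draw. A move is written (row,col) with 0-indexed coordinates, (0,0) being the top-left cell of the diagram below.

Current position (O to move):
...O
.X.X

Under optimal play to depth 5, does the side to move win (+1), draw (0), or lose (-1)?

value(...O/.X.X, O) = 0

p1 O@[...O/.X.X]: (0,0)[O..O/.X.X]-1 (0,1)[.O.O/.X.X]-1 (0,2)[..OO/.X.X]-1 (1,0)[...O/OX.X]-1 (1,2)[...O/.XOX]+0*
p2 X@[...O/.XOX]: (0,0)[X..O/.XOX]+0* (0,1)[.X.O/.XOX]+0 (0,2)[..XO/.XOX]+0 (1,0)[...O/XXOX]+0
p3 O@[X..O/.XOX]: (0,1)[XO.O/.XOX]+0* (0,2)[X.OO/.XOX]+0 (1,0)[X..O/OXOX]+0
p4 X@[XO.O/.XOX]: (0,2)[XOXO/.XOX]+0* (1,0)[XO.O/XXOX]-1
p5 O@[XOXO/.XOX]: (1,0)[XOXO/OXOX]+0*
p6 X@[XOXO/OXOX] terminal +0; root [...O/.X.X] d5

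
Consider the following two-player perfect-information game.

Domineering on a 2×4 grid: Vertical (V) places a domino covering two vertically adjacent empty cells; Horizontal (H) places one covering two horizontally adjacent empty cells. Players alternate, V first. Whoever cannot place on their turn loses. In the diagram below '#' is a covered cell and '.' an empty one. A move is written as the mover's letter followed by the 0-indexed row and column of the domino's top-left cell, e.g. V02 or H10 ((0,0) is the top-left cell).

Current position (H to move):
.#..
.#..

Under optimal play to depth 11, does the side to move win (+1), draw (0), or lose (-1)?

value(.#../.#.., H) = +1

ply 1, H at .#../.#.. | H02=+1→.###/.#..*; H12=+1→.#../.###
ply 2, V at .###/.#.. | V00=-1→####/##..*
ply 3, H at ####/##.. | H12=+1→####/####*
ply 4: ####/#### is terminal -1 (V); from .#../.#.. depth 11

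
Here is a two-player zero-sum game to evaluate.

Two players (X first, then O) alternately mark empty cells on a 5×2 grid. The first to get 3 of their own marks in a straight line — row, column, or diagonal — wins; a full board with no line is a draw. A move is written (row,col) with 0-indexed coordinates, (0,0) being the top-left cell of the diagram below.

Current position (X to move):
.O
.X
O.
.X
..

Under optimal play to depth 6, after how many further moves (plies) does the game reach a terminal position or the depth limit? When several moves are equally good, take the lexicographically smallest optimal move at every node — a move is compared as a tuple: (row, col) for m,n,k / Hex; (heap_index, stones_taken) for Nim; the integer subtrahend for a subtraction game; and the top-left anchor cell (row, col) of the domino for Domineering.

PV length from [.O/.X/O./.X/..]: 1 ply

ply 1, X at .O/.X/O./.X/.. | (0,0)=+0→XO/.X/O./.X/..; (1,0)=+0→.O/XX/O./.X/..; (2,1)=+1→.O/.X/OX/.X/..*; (3,0)=+0→.O/.X/O./XX/..; (4,0)=+0→.O/.X/O./.X/X.; (4,1)=+0→.O/.X/O./.X/.X
ply 2: .O/.X/OX/.X/.. is terminal -1 (O); from .O/.X/O./.X/.. depth 6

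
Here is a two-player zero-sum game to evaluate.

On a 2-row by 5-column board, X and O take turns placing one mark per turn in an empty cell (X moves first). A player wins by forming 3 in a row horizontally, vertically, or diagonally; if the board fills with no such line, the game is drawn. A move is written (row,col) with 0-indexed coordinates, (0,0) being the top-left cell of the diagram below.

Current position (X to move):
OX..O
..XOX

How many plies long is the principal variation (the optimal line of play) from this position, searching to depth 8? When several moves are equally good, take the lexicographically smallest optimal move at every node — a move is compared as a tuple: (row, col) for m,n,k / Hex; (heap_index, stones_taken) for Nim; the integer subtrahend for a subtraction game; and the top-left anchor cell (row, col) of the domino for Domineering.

PV length from [OX..O/..XOX]: 4 plies

ply 1, X at OX..O/..XOX | (0,2)=+0→OXX.O/..XOX*; (0,3)=+0→OX.XO/..XOX; (1,0)=+0→OX..O/X.XOX; (1,1)=+0→OX..O/.XXOX
ply 2, O at OXX.O/..XOX | (0,3)=+0→OXXOO/..XOX*; (1,0)=-1→OXX.O/O.XOX; (1,1)=-1→OXX.O/.OXOX
ply 3, X at OXXOO/..XOX | (1,0)=+0→OXXOO/X.XOX*; (1,1)=+0→OXXOO/.XXOX
ply 4, O at OXXOO/X.XOX | (1,1)=+0→OXXOO/XOXOX*
ply 5: OXXOO/XOXOX is terminal +0 (X); from OX..O/..XOX depth 8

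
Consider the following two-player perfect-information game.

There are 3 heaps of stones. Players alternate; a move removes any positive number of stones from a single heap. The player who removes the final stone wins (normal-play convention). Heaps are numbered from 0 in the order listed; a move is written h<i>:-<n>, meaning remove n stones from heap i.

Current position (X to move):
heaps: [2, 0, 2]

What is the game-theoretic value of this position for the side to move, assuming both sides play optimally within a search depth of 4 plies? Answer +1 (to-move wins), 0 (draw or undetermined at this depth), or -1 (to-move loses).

[(2,0,2)] X move#1: h0:-1:-1/(1,0,2)*, h0:-2:-1/(0,0,2), h2:-1:-1/(2,0,1), h2:-2:-1/(2,0,0)
[(1,0,2)] O move#2: h0:-1:-1/(0,0,2), h2:-1:+1/(1,0,1)*, h2:-2:-1/(1,0,0)
[(1,0,1)] X move#3: h0:-1:-1/(0,0,1)*, h2:-1:-1/(1,0,0)
[(0,0,1)] O move#4: h2:-1:+1/(0,0,0)*
[(0,0,0)] end (terminal -1, X#5); searched (2,0,2) to 4

value((2,0,2), X) = -1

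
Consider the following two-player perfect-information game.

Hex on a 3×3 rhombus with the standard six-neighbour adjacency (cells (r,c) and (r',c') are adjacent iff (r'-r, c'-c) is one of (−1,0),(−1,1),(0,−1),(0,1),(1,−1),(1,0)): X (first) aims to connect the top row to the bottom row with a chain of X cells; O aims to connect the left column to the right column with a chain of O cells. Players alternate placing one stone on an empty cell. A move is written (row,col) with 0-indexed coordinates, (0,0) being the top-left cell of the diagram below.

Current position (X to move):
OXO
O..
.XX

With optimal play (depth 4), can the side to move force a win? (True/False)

X winning at [OXO/O../.XX]: True

p1 X@[OXO/O../.XX]: (1,1)[OXO/OX./.XX]+1* (1,2)[OXO/O.X/.XX]-1 (2,0)[OXO/O../XXX]-1
p2 O@[OXO/OX./.XX] terminal -1; root [OXO/O../.XX] d4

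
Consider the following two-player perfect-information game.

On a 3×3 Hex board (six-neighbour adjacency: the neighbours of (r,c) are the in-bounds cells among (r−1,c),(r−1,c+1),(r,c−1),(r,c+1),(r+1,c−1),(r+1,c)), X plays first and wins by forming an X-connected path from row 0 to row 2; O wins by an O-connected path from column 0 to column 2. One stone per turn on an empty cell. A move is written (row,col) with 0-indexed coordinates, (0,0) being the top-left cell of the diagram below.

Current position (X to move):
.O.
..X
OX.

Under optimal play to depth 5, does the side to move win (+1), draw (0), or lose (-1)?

value(.O./..X/OX., X) = +1

p1 X@[.O./..X/OX.]: (0,0)[XO./..X/OX.]-1 (0,2)[.OX/..X/OX.]+1* (1,0)[.O./X.X/OX.]-1 (1,1)[.O./.XX/OX.]-1 (2,2)[.O./..X/OXX]-1
p2 O@[.OX/..X/OX.] terminal -1; root [.O./..X/OX.] d5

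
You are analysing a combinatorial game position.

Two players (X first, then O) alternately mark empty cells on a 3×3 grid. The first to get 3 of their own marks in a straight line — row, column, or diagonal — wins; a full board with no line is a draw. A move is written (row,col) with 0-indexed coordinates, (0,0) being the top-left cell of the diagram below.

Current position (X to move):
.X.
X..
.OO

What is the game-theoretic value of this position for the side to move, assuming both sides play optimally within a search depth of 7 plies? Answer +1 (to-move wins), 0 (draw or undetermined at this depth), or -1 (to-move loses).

value(.X./X../.OO, X) = +1

[.X./X../.OO] X move#1: (0,0):-1/XX./X../.OO, (0,2):-1/.XX/X../.OO, (1,1):-1/.X./XX./.OO, (1,2):-1/.X./X.X/.OO, (2,0):+1/.X./X../XOO*
[.X./X../XOO] O move#2: (0,0):-1/OX./X../XOO*, (0,2):-1/.XO/X../XOO, (1,1):-1/.X./XO./XOO, (1,2):-1/.X./X.O/XOO
[OX./X../XOO] X move#3: (0,2):-1/OXX/X../XOO, (1,1):+1/OX./XX./XOO*, (1,2):-1/OX./X.X/XOO
[OX./XX./XOO] O move#4: (0,2):-1/OXO/XX./XOO*, (1,2):-1/OX./XXO/XOO
[OXO/XX./XOO] X move#5: (1,2):+1/OXO/XXX/XOO*
[OXO/XXX/XOO] end (terminal -1, O#6); searched .X./X../.OO to 7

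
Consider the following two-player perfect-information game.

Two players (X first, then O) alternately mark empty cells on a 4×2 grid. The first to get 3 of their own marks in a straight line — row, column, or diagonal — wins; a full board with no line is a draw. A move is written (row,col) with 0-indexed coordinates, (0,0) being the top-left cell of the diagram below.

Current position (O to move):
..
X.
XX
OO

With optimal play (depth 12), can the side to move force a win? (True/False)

ply 1, O at ../X./XX/OO | (0,0)=+0→O./X./XX/OO*; (0,1)=-1→.O/X./XX/OO; (1,1)=-1→../XO/XX/OO
ply 2, X at O./X./XX/OO | (0,1)=+0→OX/X./XX/OO*; (1,1)=+0→O./XX/XX/OO
ply 3, O at OX/X./XX/OO | (1,1)=+0→OX/XO/XX/OO*
ply 4: OX/XO/XX/OO is terminal +0 (X); from ../X./XX/OO depth 12

O winning at [../X./XX/OO]: False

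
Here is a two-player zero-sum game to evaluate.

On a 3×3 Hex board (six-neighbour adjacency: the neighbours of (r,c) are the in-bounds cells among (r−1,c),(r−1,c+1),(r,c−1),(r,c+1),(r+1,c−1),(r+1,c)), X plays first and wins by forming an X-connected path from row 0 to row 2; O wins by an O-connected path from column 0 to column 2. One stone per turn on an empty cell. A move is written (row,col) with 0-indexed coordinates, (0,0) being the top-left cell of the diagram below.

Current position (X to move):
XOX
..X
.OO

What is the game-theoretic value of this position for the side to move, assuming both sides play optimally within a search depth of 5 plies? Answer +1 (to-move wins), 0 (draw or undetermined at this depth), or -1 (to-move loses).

ply 1, X at XOX/..X/.OO | (1,0)=-1→XOX/X.X/.OO; (1,1)=-1→XOX/.XX/.OO; (2,0)=+1→XOX/..X/XOO*
ply 2, O at XOX/..X/XOO | (1,0)=-1→XOX/O.X/XOO*; (1,1)=-1→XOX/.OX/XOO
ply 3, X at XOX/O.X/XOO | (1,1)=+1→XOX/OXX/XOO*
ply 4: XOX/OXX/XOO is terminal -1 (O); from XOX/..X/.OO depth 5

value(XOX/..X/.OO, X) = +1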